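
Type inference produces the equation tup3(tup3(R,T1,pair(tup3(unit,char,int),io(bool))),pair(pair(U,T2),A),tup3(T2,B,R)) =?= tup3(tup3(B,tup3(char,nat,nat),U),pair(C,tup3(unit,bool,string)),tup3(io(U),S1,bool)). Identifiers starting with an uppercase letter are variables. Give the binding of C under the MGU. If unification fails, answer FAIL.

pair(pair(tup3(unit,char,int),io(bool)),io(pair(tup3(unit,char,int),io(bool))))

Decompose tup3/3: tup3(R,T1,pair(tup3(unit,char,int),io(bool))) =?= tup3(B,tup3(char,nat,nat),U),  pair(pair(U,T2),A) =?= pair(C,tup3(unit,bool,string)),  tup3(T2,B,R) =?= tup3(io(U),S1,bool).
Decompose tup3/3: R =?= B,  T1 =?= tup3(char,nat,nat),  pair(tup3(unit,char,int),io(bool)) =?= U.
Bind R := B; substituting into the one remaining equation that mentions R gives: tup3(T2,B,B) =?= tup3(io(U),S1,bool).
Bind T1 := tup3(char,nat,nat); no other remaining equation mentions T1.
Bind U := pair(tup3(unit,char,int),io(bool)); substituting into the remaining equations gives: pair(pair(pair(tup3(unit,char,int),io(bool)),T2),A) =?= pair(C,tup3(unit,bool,string)),  tup3(T2,B,B) =?= tup3(io(pair(tup3(unit,char,int),io(bool))),S1,bool).
Decompose pair/2: pair(pair(tup3(unit,char,int),io(bool)),T2) =?= C,  A =?= tup3(unit,bool,string).
Bind C := pair(pair(tup3(unit,char,int),io(bool)),T2); no other remaining equation mentions C.
Bind A := tup3(unit,bool,string); no other remaining equation mentions A.
Decompose tup3/3: T2 =?= io(pair(tup3(unit,char,int),io(bool))),  B =?= S1,  B =?= bool.
Bind T2 := io(pair(tup3(unit,char,int),io(bool))); no other remaining equation mentions T2. Substituting into the earlier binding gives C := pair(pair(tup3(unit,char,int),io(bool)),io(pair(tup3(unit,char,int),io(bool)))).
Bind B := S1; substituting into the remaining equation gives: S1 =?= bool. Substituting into the earlier binding gives R := S1.
Bind S1 := bool. Substituting into the earlier bindings gives R := bool, B := bool.
MGU = { R := bool, T1 := tup3(char,nat,nat), U := pair(tup3(unit,char,int),io(bool)), C := pair(pair(tup3(unit,char,int),io(bool)),io(pair(tup3(unit,char,int),io(bool)))), A := tup3(unit,bool,string), T2 := io(pair(tup3(unit,char,int),io(bool))), B := bool, S1 := bool }, so C := pair(pair(tup3(unit,char,int),io(bool)),io(pair(tup3(unit,char,int),io(bool)))).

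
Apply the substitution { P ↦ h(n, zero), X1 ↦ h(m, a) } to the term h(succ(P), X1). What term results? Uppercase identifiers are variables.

h(succ(h(n, zero)), h(m, a))

Replace each occurrence of P with h(n, zero).
Replace each occurrence of X1 with h(m, a).
Result: h(succ(h(n, zero)), h(m, a)).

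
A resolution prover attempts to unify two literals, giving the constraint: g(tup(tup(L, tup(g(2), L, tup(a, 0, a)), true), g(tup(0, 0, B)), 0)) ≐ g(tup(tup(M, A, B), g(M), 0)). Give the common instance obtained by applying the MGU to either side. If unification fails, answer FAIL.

Decompose g/1: tup(tup(L, tup(g(2), L, tup(a, 0, a)), true), g(tup(0, 0, B)), 0) ≐ tup(tup(M, A, B), g(M), 0).
Decompose tup/3: tup(L, tup(g(2), L, tup(a, 0, a)), true) ≐ tup(M, A, B),  g(tup(0, 0, B)) ≐ g(M),  0 ≐ 0.
Decompose tup/3: L ≐ M,  tup(g(2), L, tup(a, 0, a)) ≐ A,  true ≐ B.
Bind L := M; substituting into the one remaining equation that mentions L gives: tup(g(2), M, tup(a, 0, a)) ≐ A.
Bind A := tup(g(2), M, tup(a, 0, a)); no other remaining equation mentions A.
Bind B := true; substituting into the one remaining equation that mentions B gives: g(tup(0, 0, true)) ≐ g(M).
Decompose g/1: tup(0, 0, true) ≐ M.
Bind M := tup(0, 0, true); no other remaining equation mentions M. Substituting into the earlier bindings gives L := tup(0, 0, true), A := tup(g(2), tup(0, 0, true), tup(a, 0, a)).
Delete trivial equation 0 ≐ 0.
Applying the MGU to either side gives g(tup(tup(tup(0, 0, true), tup(g(2), tup(0, 0, true), tup(a, 0, a)), true), g(tup(0, 0, true)), 0)).

g(tup(tup(tup(0, 0, true), tup(g(2), tup(0, 0, true), tup(a, 0, a)), true), g(tup(0, 0, true)), 0))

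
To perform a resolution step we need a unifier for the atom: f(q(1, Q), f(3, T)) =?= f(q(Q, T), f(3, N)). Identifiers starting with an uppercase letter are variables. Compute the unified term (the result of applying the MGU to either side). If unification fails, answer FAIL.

Decompose f/2: q(1, Q) =?= q(Q, T),  f(3, T) =?= f(3, N).
Decompose q/2: 1 =?= Q,  Q =?= T.
Bind Q := 1; substituting into the one remaining equation that mentions Q gives: 1 =?= T.
Bind T := 1; substituting into the remaining equation gives: f(3, 1) =?= f(3, N).
Decompose f/2: 3 =?= 3,  1 =?= N.
Delete trivial equation 3 =?= 3.
Bind N := 1.
Applying the MGU to either side gives f(q(1, 1), f(3, 1)).

f(q(1, 1), f(3, 1))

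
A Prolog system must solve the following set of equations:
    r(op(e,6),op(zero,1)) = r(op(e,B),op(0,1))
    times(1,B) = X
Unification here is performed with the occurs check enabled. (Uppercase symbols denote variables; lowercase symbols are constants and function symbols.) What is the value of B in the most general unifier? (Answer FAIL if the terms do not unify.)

Decompose r/2: op(e,6) = op(e,B),  op(zero,1) = op(0,1).
Decompose op/2: e = e,  6 = B.
Delete trivial equation e = e.
Bind B := 6; substituting into the one remaining equation that mentions B gives: times(1,6) = X.
Decompose op/2: zero = 0,  1 = 1.
Clash: constants zero and 0 differ; no unifier exists.

FAIL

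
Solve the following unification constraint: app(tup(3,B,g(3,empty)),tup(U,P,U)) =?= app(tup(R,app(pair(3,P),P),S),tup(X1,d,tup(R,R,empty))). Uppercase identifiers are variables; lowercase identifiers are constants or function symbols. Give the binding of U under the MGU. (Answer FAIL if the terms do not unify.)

tup(3,3,empty)

Decompose app/2: tup(3,B,g(3,empty)) =?= tup(R,app(pair(3,P),P),S),  tup(U,P,U) =?= tup(X1,d,tup(R,R,empty)).
Decompose tup/3: 3 =?= R,  B =?= app(pair(3,P),P),  g(3,empty) =?= S.
Bind R := 3; substituting into the one remaining equation that mentions R gives: tup(U,P,U) =?= tup(X1,d,tup(3,3,empty)).
Bind B := app(pair(3,P),P); no other remaining equation mentions B.
Bind S := g(3,empty); no other remaining equation mentions S.
Decompose tup/3: U =?= X1,  P =?= d,  U =?= tup(3,3,empty).
Bind U := X1; substituting into the one remaining equation that mentions U gives: X1 =?= tup(3,3,empty).
Bind P := d; no other remaining equation mentions P. Substituting into the earlier binding gives B := app(pair(3,d),d).
Bind X1 := tup(3,3,empty). Substituting into the earlier binding gives U := tup(3,3,empty).
MGU = { R ↦ 3, B ↦ app(pair(3,d),d), S ↦ g(3,empty), U ↦ tup(3,3,empty), P ↦ d, X1 ↦ tup(3,3,empty) }, so U ↦ tup(3,3,empty).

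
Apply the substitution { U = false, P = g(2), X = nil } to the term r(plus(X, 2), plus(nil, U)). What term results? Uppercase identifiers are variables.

Replace each occurrence of U with false.
Replace each occurrence of X with nil.
Result: r(plus(nil, 2), plus(nil, false)).

r(plus(nil, 2), plus(nil, false))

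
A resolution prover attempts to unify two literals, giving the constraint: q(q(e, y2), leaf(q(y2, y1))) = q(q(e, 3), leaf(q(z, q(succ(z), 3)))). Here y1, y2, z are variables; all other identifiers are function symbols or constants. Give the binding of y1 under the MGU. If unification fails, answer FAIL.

q(succ(3), 3)

Decompose q/2: q(e, y2) = q(e, 3),  leaf(q(y2, y1)) = leaf(q(z, q(succ(z), 3))).
Decompose q/2: e = e,  y2 = 3.
Delete trivial equation e = e.
Bind y2 := 3; substituting into the remaining equation gives: leaf(q(3, y1)) = leaf(q(z, q(succ(z), 3))).
Decompose leaf/1: q(3, y1) = q(z, q(succ(z), 3)).
Decompose q/2: 3 = z,  y1 = q(succ(z), 3).
Bind z := 3; substituting into the remaining equation gives: y1 = q(succ(3), 3).
Bind y1 := q(succ(3), 3).
MGU = { y2 -> 3, z -> 3, y1 -> q(succ(3), 3) }, so y1 -> q(succ(3), 3).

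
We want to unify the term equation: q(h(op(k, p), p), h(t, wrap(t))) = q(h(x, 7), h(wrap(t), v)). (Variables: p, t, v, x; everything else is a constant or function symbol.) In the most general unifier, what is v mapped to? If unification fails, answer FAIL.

FAIL

Decompose q/2: h(op(k, p), p) = h(x, 7),  h(t, wrap(t)) = h(wrap(t), v).
Decompose h/2: op(k, p) = x,  p = 7.
Bind x := op(k, p); no other remaining equation mentions x.
Bind p := 7; no other remaining equation mentions p. Substituting into the earlier binding gives x := op(k, 7).
Decompose h/2: t = wrap(t),  wrap(t) = v.
Occurs check fails: t occurs in wrap(t); the equation t = wrap(t) has no finite solution.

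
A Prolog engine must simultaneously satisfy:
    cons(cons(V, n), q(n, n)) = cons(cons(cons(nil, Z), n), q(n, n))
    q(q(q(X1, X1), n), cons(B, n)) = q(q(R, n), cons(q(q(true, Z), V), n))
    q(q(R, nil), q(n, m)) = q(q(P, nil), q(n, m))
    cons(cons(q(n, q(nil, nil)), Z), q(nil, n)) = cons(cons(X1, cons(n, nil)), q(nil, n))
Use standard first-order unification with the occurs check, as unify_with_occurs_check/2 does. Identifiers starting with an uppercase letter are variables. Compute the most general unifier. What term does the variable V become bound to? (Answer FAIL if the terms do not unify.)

cons(nil, cons(n, nil))

Decompose cons/2: cons(V, n) = cons(cons(nil, Z), n),  q(n, n) = q(n, n).
Decompose cons/2: V = cons(nil, Z),  n = n.
Bind V := cons(nil, Z); substituting into the one remaining equation that mentions V gives: q(q(q(X1, X1), n), cons(B, n)) = q(q(R, n), cons(q(q(true, Z), cons(nil, Z)), n)).
Delete trivial equation n = n.
Delete trivial equation q(n, n) = q(n, n).
Decompose q/2: q(q(X1, X1), n) = q(R, n),  cons(B, n) = cons(q(q(true, Z), cons(nil, Z)), n).
Decompose q/2: q(X1, X1) = R,  n = n.
Bind R := q(X1, X1); substituting into the one remaining equation that mentions R gives: q(q(q(X1, X1), nil), q(n, m)) = q(q(P, nil), q(n, m)).
Delete trivial equation n = n.
Decompose cons/2: B = q(q(true, Z), cons(nil, Z)),  n = n.
Bind B := q(q(true, Z), cons(nil, Z)); no other remaining equation mentions B.
Delete trivial equation n = n.
Decompose q/2: q(q(X1, X1), nil) = q(P, nil),  q(n, m) = q(n, m).
Decompose q/2: q(X1, X1) = P,  nil = nil.
Bind P := q(X1, X1); no other remaining equation mentions P.
Delete trivial equation nil = nil.
Delete trivial equation q(n, m) = q(n, m).
Decompose cons/2: cons(q(n, q(nil, nil)), Z) = cons(X1, cons(n, nil)),  q(nil, n) = q(nil, n).
Decompose cons/2: q(n, q(nil, nil)) = X1,  Z = cons(n, nil).
Bind X1 := q(n, q(nil, nil)); no other remaining equation mentions X1. Substituting into the earlier bindings gives R := q(q(n, q(nil, nil)), q(n, q(nil, nil))), P := q(q(n, q(nil, nil)), q(n, q(nil, nil))).
Bind Z := cons(n, nil); no other remaining equation mentions Z. Substituting into the earlier bindings gives V := cons(nil, cons(n, nil)), B := q(q(true, cons(n, nil)), cons(nil, cons(n, nil))).
Delete trivial equation q(nil, n) = q(nil, n).
MGU = { V -> cons(nil, cons(n, nil)), R -> q(q(n, q(nil, nil)), q(n, q(nil, nil))), B -> q(q(true, cons(n, nil)), cons(nil, cons(n, nil))), P -> q(q(n, q(nil, nil)), q(n, q(nil, nil))), X1 -> q(n, q(nil, nil)), Z -> cons(n, nil) }, so V -> cons(nil, cons(n, nil)).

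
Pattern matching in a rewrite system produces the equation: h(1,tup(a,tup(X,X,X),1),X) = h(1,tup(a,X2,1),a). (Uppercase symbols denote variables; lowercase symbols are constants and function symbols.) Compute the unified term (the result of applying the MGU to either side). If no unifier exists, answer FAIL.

h(1,tup(a,tup(a,a,a),1),a)

Decompose h/3: 1 = 1,  tup(a,tup(X,X,X),1) = tup(a,X2,1),  X = a.
Delete trivial equation 1 = 1.
Decompose tup/3: a = a,  tup(X,X,X) = X2,  1 = 1.
Delete trivial equation a = a.
Bind X2 := tup(X,X,X); no other remaining equation mentions X2.
Delete trivial equation 1 = 1.
Bind X := a. Substituting into the earlier binding gives X2 := tup(a,a,a).
Applying the MGU to either side gives h(1,tup(a,tup(a,a,a),1),a).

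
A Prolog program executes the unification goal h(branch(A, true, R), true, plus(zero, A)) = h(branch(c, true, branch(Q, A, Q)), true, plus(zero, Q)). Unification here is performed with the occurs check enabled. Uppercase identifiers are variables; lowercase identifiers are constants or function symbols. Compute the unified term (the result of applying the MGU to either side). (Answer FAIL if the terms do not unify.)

h(branch(c, true, branch(c, c, c)), true, plus(zero, c))

Decompose h/3: branch(A, true, R) = branch(c, true, branch(Q, A, Q)),  true = true,  plus(zero, A) = plus(zero, Q).
Decompose branch/3: A = c,  true = true,  R = branch(Q, A, Q).
Bind A := c; substituting into the 2 remaining equations that mention A gives: R = branch(Q, c, Q),  plus(zero, c) = plus(zero, Q).
Delete trivial equation true = true.
Bind R := branch(Q, c, Q); no other remaining equation mentions R.
Delete trivial equation true = true.
Decompose plus/2: zero = zero,  c = Q.
Delete trivial equation zero = zero.
Bind Q := c. Substituting into the earlier binding gives R := branch(c, c, c).
Applying the MGU to either side gives h(branch(c, true, branch(c, c, c)), true, plus(zero, c)).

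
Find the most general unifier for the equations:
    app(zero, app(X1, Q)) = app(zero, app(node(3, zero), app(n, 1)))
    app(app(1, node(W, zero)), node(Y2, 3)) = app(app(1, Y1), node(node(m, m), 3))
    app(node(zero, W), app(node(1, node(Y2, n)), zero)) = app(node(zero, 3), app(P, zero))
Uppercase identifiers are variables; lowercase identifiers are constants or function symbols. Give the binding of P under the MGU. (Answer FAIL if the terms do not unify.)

node(1, node(node(m, m), n))

Decompose app/2: zero = zero,  app(X1, Q) = app(node(3, zero), app(n, 1)).
Delete trivial equation zero = zero.
Decompose app/2: X1 = node(3, zero),  Q = app(n, 1).
Bind X1 := node(3, zero); no other remaining equation mentions X1.
Bind Q := app(n, 1); no other remaining equation mentions Q.
Decompose app/2: app(1, node(W, zero)) = app(1, Y1),  node(Y2, 3) = node(node(m, m), 3).
Decompose app/2: 1 = 1,  node(W, zero) = Y1.
Delete trivial equation 1 = 1.
Bind Y1 := node(W, zero); no other remaining equation mentions Y1.
Decompose node/2: Y2 = node(m, m),  3 = 3.
Bind Y2 := node(m, m); substituting into the one remaining equation that mentions Y2 gives: app(node(zero, W), app(node(1, node(node(m, m), n)), zero)) = app(node(zero, 3), app(P, zero)).
Delete trivial equation 3 = 3.
Decompose app/2: node(zero, W) = node(zero, 3),  app(node(1, node(node(m, m), n)), zero) = app(P, zero).
Decompose node/2: zero = zero,  W = 3.
Delete trivial equation zero = zero.
Bind W := 3; no other remaining equation mentions W. Substituting into the earlier binding gives Y1 := node(3, zero).
Decompose app/2: node(1, node(node(m, m), n)) = P,  zero = zero.
Bind P := node(1, node(node(m, m), n)); no other remaining equation mentions P.
Delete trivial equation zero = zero.
MGU = { X1 := node(3, zero), Q := app(n, 1), Y1 := node(3, zero), Y2 := node(m, m), W := 3, P := node(1, node(node(m, m), n)) }, so P := node(1, node(node(m, m), n)).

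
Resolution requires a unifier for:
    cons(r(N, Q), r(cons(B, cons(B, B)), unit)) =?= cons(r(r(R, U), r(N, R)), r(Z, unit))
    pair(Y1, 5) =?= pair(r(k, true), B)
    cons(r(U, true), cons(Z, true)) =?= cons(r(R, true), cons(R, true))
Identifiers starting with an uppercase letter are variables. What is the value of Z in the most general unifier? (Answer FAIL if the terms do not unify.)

cons(5, cons(5, 5))

Decompose cons/2: r(N, Q) =?= r(r(R, U), r(N, R)),  r(cons(B, cons(B, B)), unit) =?= r(Z, unit).
Decompose r/2: N =?= r(R, U),  Q =?= r(N, R).
Bind N := r(R, U); substituting into the one remaining equation that mentions N gives: Q =?= r(r(R, U), R).
Bind Q := r(r(R, U), R); no other remaining equation mentions Q.
Decompose r/2: cons(B, cons(B, B)) =?= Z,  unit =?= unit.
Bind Z := cons(B, cons(B, B)); substituting into the one remaining equation that mentions Z gives: cons(r(U, true), cons(cons(B, cons(B, B)), true)) =?= cons(r(R, true), cons(R, true)).
Delete trivial equation unit =?= unit.
Decompose pair/2: Y1 =?= r(k, true),  5 =?= B.
Bind Y1 := r(k, true); no other remaining equation mentions Y1.
Bind B := 5; substituting into the remaining equation gives: cons(r(U, true), cons(cons(5, cons(5, 5)), true)) =?= cons(r(R, true), cons(R, true)). Substituting into the earlier binding gives Z := cons(5, cons(5, 5)).
Decompose cons/2: r(U, true) =?= r(R, true),  cons(cons(5, cons(5, 5)), true) =?= cons(R, true).
Decompose r/2: U =?= R,  true =?= true.
Bind U := R; no other remaining equation mentions U. Substituting into the earlier bindings gives N := r(R, R), Q := r(r(R, R), R).
Delete trivial equation true =?= true.
Decompose cons/2: cons(5, cons(5, 5)) =?= R,  true =?= true.
Bind R := cons(5, cons(5, 5)); no other remaining equation mentions R. Substituting into the earlier bindings gives N := r(cons(5, cons(5, 5)), cons(5, cons(5, 5))), Q := r(r(cons(5, cons(5, 5)), cons(5, cons(5, 5))), cons(5, cons(5, 5))), U := cons(5, cons(5, 5)).
Delete trivial equation true =?= true.
MGU = { N := r(cons(5, cons(5, 5)), cons(5, cons(5, 5))), Q := r(r(cons(5, cons(5, 5)), cons(5, cons(5, 5))), cons(5, cons(5, 5))), Z := cons(5, cons(5, 5)), Y1 := r(k, true), B := 5, U := cons(5, cons(5, 5)), R := cons(5, cons(5, 5)) }, so Z := cons(5, cons(5, 5)).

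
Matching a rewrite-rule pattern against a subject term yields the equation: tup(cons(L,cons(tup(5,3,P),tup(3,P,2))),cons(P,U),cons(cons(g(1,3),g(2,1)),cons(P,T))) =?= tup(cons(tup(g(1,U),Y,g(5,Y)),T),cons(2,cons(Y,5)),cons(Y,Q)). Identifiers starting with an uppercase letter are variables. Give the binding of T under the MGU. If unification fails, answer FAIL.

cons(tup(5,3,2),tup(3,2,2))

Decompose tup/3: cons(L,cons(tup(5,3,P),tup(3,P,2))) =?= cons(tup(g(1,U),Y,g(5,Y)),T),  cons(P,U) =?= cons(2,cons(Y,5)),  cons(cons(g(1,3),g(2,1)),cons(P,T)) =?= cons(Y,Q).
Decompose cons/2: L =?= tup(g(1,U),Y,g(5,Y)),  cons(tup(5,3,P),tup(3,P,2)) =?= T.
Bind L := tup(g(1,U),Y,g(5,Y)); no other remaining equation mentions L.
Bind T := cons(tup(5,3,P),tup(3,P,2)); substituting into the one remaining equation that mentions T gives: cons(cons(g(1,3),g(2,1)),cons(P,cons(tup(5,3,P),tup(3,P,2)))) =?= cons(Y,Q).
Decompose cons/2: P =?= 2,  U =?= cons(Y,5).
Bind P := 2; substituting into the one remaining equation that mentions P gives: cons(cons(g(1,3),g(2,1)),cons(2,cons(tup(5,3,2),tup(3,2,2)))) =?= cons(Y,Q). Substituting into the earlier binding gives T := cons(tup(5,3,2),tup(3,2,2)).
Bind U := cons(Y,5); no other remaining equation mentions U. Substituting into the earlier binding gives L := tup(g(1,cons(Y,5)),Y,g(5,Y)).
Decompose cons/2: cons(g(1,3),g(2,1)) =?= Y,  cons(2,cons(tup(5,3,2),tup(3,2,2))) =?= Q.
Bind Y := cons(g(1,3),g(2,1)); no other remaining equation mentions Y. Substituting into the earlier bindings gives L := tup(g(1,cons(cons(g(1,3),g(2,1)),5)),cons(g(1,3),g(2,1)),g(5,cons(g(1,3),g(2,1)))), U := cons(cons(g(1,3),g(2,1)),5).
Bind Q := cons(2,cons(tup(5,3,2),tup(3,2,2))).
MGU = { L ↦ tup(g(1,cons(cons(g(1,3),g(2,1)),5)),cons(g(1,3),g(2,1)),g(5,cons(g(1,3),g(2,1)))), T ↦ cons(tup(5,3,2),tup(3,2,2)), P ↦ 2, U ↦ cons(cons(g(1,3),g(2,1)),5), Y ↦ cons(g(1,3),g(2,1)), Q ↦ cons(2,cons(tup(5,3,2),tup(3,2,2))) }, so T ↦ cons(tup(5,3,2),tup(3,2,2)).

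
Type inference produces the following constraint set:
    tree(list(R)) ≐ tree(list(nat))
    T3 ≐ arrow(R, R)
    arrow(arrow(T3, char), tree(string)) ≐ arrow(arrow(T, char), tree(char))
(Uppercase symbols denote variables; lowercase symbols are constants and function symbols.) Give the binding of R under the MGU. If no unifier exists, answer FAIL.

FAIL

Decompose tree/1: list(R) ≐ list(nat).
Decompose list/1: R ≐ nat.
Bind R := nat; substituting into the one remaining equation that mentions R gives: T3 ≐ arrow(nat, nat).
Bind T3 := arrow(nat, nat); substituting into the remaining equation gives: arrow(arrow(arrow(nat, nat), char), tree(string)) ≐ arrow(arrow(T, char), tree(char)).
Decompose arrow/2: arrow(arrow(nat, nat), char) ≐ arrow(T, char),  tree(string) ≐ tree(char).
Decompose arrow/2: arrow(nat, nat) ≐ T,  char ≐ char.
Bind T := arrow(nat, nat); no other remaining equation mentions T.
Delete trivial equation char ≐ char.
Decompose tree/1: string ≐ char.
Clash: constants string and char differ; no unifier exists.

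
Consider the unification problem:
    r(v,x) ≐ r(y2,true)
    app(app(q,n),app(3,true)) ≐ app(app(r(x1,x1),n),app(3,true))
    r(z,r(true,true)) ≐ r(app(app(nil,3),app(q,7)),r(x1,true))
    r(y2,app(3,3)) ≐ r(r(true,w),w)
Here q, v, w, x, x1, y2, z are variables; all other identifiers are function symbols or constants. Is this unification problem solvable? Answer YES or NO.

Decompose r/2: v ≐ y2,  x ≐ true.
Bind v := y2; no other remaining equation mentions v.
Bind x := true; no other remaining equation mentions x.
Decompose app/2: app(q,n) ≐ app(r(x1,x1),n),  app(3,true) ≐ app(3,true).
Decompose app/2: q ≐ r(x1,x1),  n ≐ n.
Bind q := r(x1,x1); substituting into the one remaining equation that mentions q gives: r(z,r(true,true)) ≐ r(app(app(nil,3),app(r(x1,x1),7)),r(x1,true)).
Delete trivial equation n ≐ n.
Delete trivial equation app(3,true) ≐ app(3,true).
Decompose r/2: z ≐ app(app(nil,3),app(r(x1,x1),7)),  r(true,true) ≐ r(x1,true).
Bind z := app(app(nil,3),app(r(x1,x1),7)); no other remaining equation mentions z.
Decompose r/2: true ≐ x1,  true ≐ true.
Bind x1 := true; no other remaining equation mentions x1. Substituting into the earlier bindings gives q := r(true,true), z := app(app(nil,3),app(r(true,true),7)).
Delete trivial equation true ≐ true.
Decompose r/2: y2 ≐ r(true,w),  app(3,3) ≐ w.
Bind y2 := r(true,w); no other remaining equation mentions y2. Substituting into the earlier binding gives v := r(true,w).
Bind w := app(3,3). Substituting into the earlier bindings gives v := r(true,app(3,3)), y2 := r(true,app(3,3)).
No equations remain and no clash or occurs-check failure arose, so a unifier exists.

YES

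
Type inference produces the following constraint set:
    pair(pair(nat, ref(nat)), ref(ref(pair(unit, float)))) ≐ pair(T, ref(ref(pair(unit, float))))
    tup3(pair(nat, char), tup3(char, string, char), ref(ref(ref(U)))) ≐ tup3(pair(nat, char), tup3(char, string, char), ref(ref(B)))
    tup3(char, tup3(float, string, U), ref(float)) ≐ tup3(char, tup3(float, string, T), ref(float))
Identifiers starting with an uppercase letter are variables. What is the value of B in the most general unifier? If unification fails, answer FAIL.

Decompose pair/2: pair(nat, ref(nat)) ≐ T,  ref(ref(pair(unit, float))) ≐ ref(ref(pair(unit, float))).
Bind T := pair(nat, ref(nat)); substituting into the one remaining equation that mentions T gives: tup3(char, tup3(float, string, U), ref(float)) ≐ tup3(char, tup3(float, string, pair(nat, ref(nat))), ref(float)).
Delete trivial equation ref(ref(pair(unit, float))) ≐ ref(ref(pair(unit, float))).
Decompose tup3/3: pair(nat, char) ≐ pair(nat, char),  tup3(char, string, char) ≐ tup3(char, string, char),  ref(ref(ref(U))) ≐ ref(ref(B)).
Delete trivial equation pair(nat, char) ≐ pair(nat, char).
Delete trivial equation tup3(char, string, char) ≐ tup3(char, string, char).
Decompose ref/1: ref(ref(U)) ≐ ref(B).
Decompose ref/1: ref(U) ≐ B.
Bind B := ref(U); no other remaining equation mentions B.
Decompose tup3/3: char ≐ char,  tup3(float, string, U) ≐ tup3(float, string, pair(nat, ref(nat))),  ref(float) ≐ ref(float).
Delete trivial equation char ≐ char.
Decompose tup3/3: float ≐ float,  string ≐ string,  U ≐ pair(nat, ref(nat)).
Delete trivial equation float ≐ float.
Delete trivial equation string ≐ string.
Bind U := pair(nat, ref(nat)); no other remaining equation mentions U. Substituting into the earlier binding gives B := ref(pair(nat, ref(nat))).
Delete trivial equation ref(float) ≐ ref(float).
MGU = { T ↦ pair(nat, ref(nat)), B ↦ ref(pair(nat, ref(nat))), U ↦ pair(nat, ref(nat)) }, so B ↦ ref(pair(nat, ref(nat))).

ref(pair(nat, ref(nat)))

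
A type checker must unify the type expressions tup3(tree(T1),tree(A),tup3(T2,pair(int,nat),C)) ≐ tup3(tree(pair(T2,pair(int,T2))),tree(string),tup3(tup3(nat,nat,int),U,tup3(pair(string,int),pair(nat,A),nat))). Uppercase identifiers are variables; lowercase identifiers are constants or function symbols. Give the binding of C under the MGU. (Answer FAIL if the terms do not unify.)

tup3(pair(string,int),pair(nat,string),nat)

Decompose tup3/3: tree(T1) ≐ tree(pair(T2,pair(int,T2))),  tree(A) ≐ tree(string),  tup3(T2,pair(int,nat),C) ≐ tup3(tup3(nat,nat,int),U,tup3(pair(string,int),pair(nat,A),nat)).
Decompose tree/1: T1 ≐ pair(T2,pair(int,T2)).
Bind T1 := pair(T2,pair(int,T2)); no other remaining equation mentions T1.
Decompose tree/1: A ≐ string.
Bind A := string; substituting into the remaining equation gives: tup3(T2,pair(int,nat),C) ≐ tup3(tup3(nat,nat,int),U,tup3(pair(string,int),pair(nat,string),nat)).
Decompose tup3/3: T2 ≐ tup3(nat,nat,int),  pair(int,nat) ≐ U,  C ≐ tup3(pair(string,int),pair(nat,string),nat).
Bind T2 := tup3(nat,nat,int); no other remaining equation mentions T2. Substituting into the earlier binding gives T1 := pair(tup3(nat,nat,int),pair(int,tup3(nat,nat,int))).
Bind U := pair(int,nat); no other remaining equation mentions U.
Bind C := tup3(pair(string,int),pair(nat,string),nat).
MGU = { T1 ↦ pair(tup3(nat,nat,int),pair(int,tup3(nat,nat,int))), A ↦ string, T2 ↦ tup3(nat,nat,int), U ↦ pair(int,nat), C ↦ tup3(pair(string,int),pair(nat,string),nat) }, so C ↦ tup3(pair(string,int),pair(nat,string),nat).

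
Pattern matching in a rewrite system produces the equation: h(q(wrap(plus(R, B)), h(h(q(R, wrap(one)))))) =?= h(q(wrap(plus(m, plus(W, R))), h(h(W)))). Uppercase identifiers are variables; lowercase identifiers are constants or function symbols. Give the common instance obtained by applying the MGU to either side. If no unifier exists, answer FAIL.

h(q(wrap(plus(m, plus(q(m, wrap(one)), m))), h(h(q(m, wrap(one))))))

Decompose h/1: q(wrap(plus(R, B)), h(h(q(R, wrap(one))))) =?= q(wrap(plus(m, plus(W, R))), h(h(W))).
Decompose q/2: wrap(plus(R, B)) =?= wrap(plus(m, plus(W, R))),  h(h(q(R, wrap(one)))) =?= h(h(W)).
Decompose wrap/1: plus(R, B) =?= plus(m, plus(W, R)).
Decompose plus/2: R =?= m,  B =?= plus(W, R).
Bind R := m; substituting into the remaining equations gives: B =?= plus(W, m),  h(h(q(m, wrap(one)))) =?= h(h(W)).
Bind B := plus(W, m); no other remaining equation mentions B.
Decompose h/1: h(q(m, wrap(one))) =?= h(W).
Decompose h/1: q(m, wrap(one)) =?= W.
Bind W := q(m, wrap(one)). Substituting into the earlier binding gives B := plus(q(m, wrap(one)), m).
Applying the MGU to either side gives h(q(wrap(plus(m, plus(q(m, wrap(one)), m))), h(h(q(m, wrap(one)))))).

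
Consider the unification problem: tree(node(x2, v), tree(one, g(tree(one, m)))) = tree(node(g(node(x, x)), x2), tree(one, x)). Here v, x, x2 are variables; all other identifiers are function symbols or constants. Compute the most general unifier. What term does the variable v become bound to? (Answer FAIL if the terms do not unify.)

Decompose tree/2: node(x2, v) = node(g(node(x, x)), x2),  tree(one, g(tree(one, m))) = tree(one, x).
Decompose node/2: x2 = g(node(x, x)),  v = x2.
Bind x2 := g(node(x, x)); substituting into the one remaining equation that mentions x2 gives: v = g(node(x, x)).
Bind v := g(node(x, x)); no other remaining equation mentions v.
Decompose tree/2: one = one,  g(tree(one, m)) = x.
Delete trivial equation one = one.
Bind x := g(tree(one, m)). Substituting into the earlier bindings gives x2 := g(node(g(tree(one, m)), g(tree(one, m)))), v := g(node(g(tree(one, m)), g(tree(one, m)))).
MGU = { x2 := g(node(g(tree(one, m)), g(tree(one, m)))), v := g(node(g(tree(one, m)), g(tree(one, m)))), x := g(tree(one, m)) }, so v := g(node(g(tree(one, m)), g(tree(one, m)))).

g(node(g(tree(one, m)), g(tree(one, m))))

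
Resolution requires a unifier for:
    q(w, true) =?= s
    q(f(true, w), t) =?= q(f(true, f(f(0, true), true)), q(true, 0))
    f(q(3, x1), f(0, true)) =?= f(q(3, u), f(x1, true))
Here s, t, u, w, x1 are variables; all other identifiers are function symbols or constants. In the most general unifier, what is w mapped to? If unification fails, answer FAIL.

Bind s := q(w, true); no other remaining equation mentions s.
Decompose q/2: f(true, w) =?= f(true, f(f(0, true), true)),  t =?= q(true, 0).
Decompose f/2: true =?= true,  w =?= f(f(0, true), true).
Delete trivial equation true =?= true.
Bind w := f(f(0, true), true); no other remaining equation mentions w. Substituting into the earlier binding gives s := q(f(f(0, true), true), true).
Bind t := q(true, 0); no other remaining equation mentions t.
Decompose f/2: q(3, x1) =?= q(3, u),  f(0, true) =?= f(x1, true).
Decompose q/2: 3 =?= 3,  x1 =?= u.
Delete trivial equation 3 =?= 3.
Bind x1 := u; substituting into the remaining equation gives: f(0, true) =?= f(u, true).
Decompose f/2: 0 =?= u,  true =?= true.
Bind u := 0; no other remaining equation mentions u. Substituting into the earlier binding gives x1 := 0.
Delete trivial equation true =?= true.
MGU = { s -> q(f(f(0, true), true), true), w -> f(f(0, true), true), t -> q(true, 0), x1 -> 0, u -> 0 }, so w -> f(f(0, true), true).

f(f(0, true), true)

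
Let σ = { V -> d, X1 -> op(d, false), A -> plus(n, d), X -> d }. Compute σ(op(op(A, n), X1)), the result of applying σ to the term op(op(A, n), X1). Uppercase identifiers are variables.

op(op(plus(n, d), n), op(d, false))

Replace each occurrence of X1 with op(d, false).
Replace each occurrence of A with plus(n, d).
Result: op(op(plus(n, d), n), op(d, false)).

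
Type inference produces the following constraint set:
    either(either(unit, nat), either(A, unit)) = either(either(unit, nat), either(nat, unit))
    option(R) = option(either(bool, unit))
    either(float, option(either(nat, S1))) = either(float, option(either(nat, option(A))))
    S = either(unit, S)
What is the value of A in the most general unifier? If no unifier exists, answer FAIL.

Decompose either/2: either(unit, nat) = either(unit, nat),  either(A, unit) = either(nat, unit).
Delete trivial equation either(unit, nat) = either(unit, nat).
Decompose either/2: A = nat,  unit = unit.
Bind A := nat; substituting into the one remaining equation that mentions A gives: either(float, option(either(nat, S1))) = either(float, option(either(nat, option(nat)))).
Delete trivial equation unit = unit.
Decompose option/1: R = either(bool, unit).
Bind R := either(bool, unit); no other remaining equation mentions R.
Decompose either/2: float = float,  option(either(nat, S1)) = option(either(nat, option(nat))).
Delete trivial equation float = float.
Decompose option/1: either(nat, S1) = either(nat, option(nat)).
Decompose either/2: nat = nat,  S1 = option(nat).
Delete trivial equation nat = nat.
Bind S1 := option(nat); no other remaining equation mentions S1.
Occurs check fails: S occurs in either(unit, S); the equation S = either(unit, S) has no finite solution.

FAIL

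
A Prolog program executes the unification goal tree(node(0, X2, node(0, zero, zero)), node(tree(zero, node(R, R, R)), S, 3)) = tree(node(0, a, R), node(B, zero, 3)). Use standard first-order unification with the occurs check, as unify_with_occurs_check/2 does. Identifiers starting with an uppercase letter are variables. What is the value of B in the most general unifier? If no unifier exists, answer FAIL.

Decompose tree/2: node(0, X2, node(0, zero, zero)) = node(0, a, R),  node(tree(zero, node(R, R, R)), S, 3) = node(B, zero, 3).
Decompose node/3: 0 = 0,  X2 = a,  node(0, zero, zero) = R.
Delete trivial equation 0 = 0.
Bind X2 := a; no other remaining equation mentions X2.
Bind R := node(0, zero, zero); substituting into the remaining equation gives: node(tree(zero, node(node(0, zero, zero), node(0, zero, zero), node(0, zero, zero))), S, 3) = node(B, zero, 3).
Decompose node/3: tree(zero, node(node(0, zero, zero), node(0, zero, zero), node(0, zero, zero))) = B,  S = zero,  3 = 3.
Bind B := tree(zero, node(node(0, zero, zero), node(0, zero, zero), node(0, zero, zero))); no other remaining equation mentions B.
Bind S := zero; no other remaining equation mentions S.
Delete trivial equation 3 = 3.
MGU = { X2 = a, R = node(0, zero, zero), B = tree(zero, node(node(0, zero, zero), node(0, zero, zero), node(0, zero, zero))), S = zero }, so B = tree(zero, node(node(0, zero, zero), node(0, zero, zero), node(0, zero, zero))).

tree(zero, node(node(0, zero, zero), node(0, zero, zero), node(0, zero, zero)))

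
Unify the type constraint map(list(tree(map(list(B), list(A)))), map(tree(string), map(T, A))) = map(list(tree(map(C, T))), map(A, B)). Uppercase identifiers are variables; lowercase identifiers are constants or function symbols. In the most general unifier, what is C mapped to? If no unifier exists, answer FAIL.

list(map(list(tree(string)), tree(string)))

Decompose map/2: list(tree(map(list(B), list(A)))) = list(tree(map(C, T))),  map(tree(string), map(T, A)) = map(A, B).
Decompose list/1: tree(map(list(B), list(A))) = tree(map(C, T)).
Decompose tree/1: map(list(B), list(A)) = map(C, T).
Decompose map/2: list(B) = C,  list(A) = T.
Bind C := list(B); no other remaining equation mentions C.
Bind T := list(A); substituting into the remaining equation gives: map(tree(string), map(list(A), A)) = map(A, B).
Decompose map/2: tree(string) = A,  map(list(A), A) = B.
Bind A := tree(string); substituting into the remaining equation gives: map(list(tree(string)), tree(string)) = B. Substituting into the earlier binding gives T := list(tree(string)).
Bind B := map(list(tree(string)), tree(string)). Substituting into the earlier binding gives C := list(map(list(tree(string)), tree(string))).
MGU = { C -> list(map(list(tree(string)), tree(string))), T -> list(tree(string)), A -> tree(string), B -> map(list(tree(string)), tree(string)) }, so C -> list(map(list(tree(string)), tree(string))).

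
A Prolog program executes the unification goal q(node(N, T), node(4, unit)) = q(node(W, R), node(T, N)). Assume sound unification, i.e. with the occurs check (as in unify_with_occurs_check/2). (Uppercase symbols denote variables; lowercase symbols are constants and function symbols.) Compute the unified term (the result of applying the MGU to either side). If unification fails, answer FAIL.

q(node(unit, 4), node(4, unit))

Decompose q/2: node(N, T) = node(W, R),  node(4, unit) = node(T, N).
Decompose node/2: N = W,  T = R.
Bind N := W; substituting into the one remaining equation that mentions N gives: node(4, unit) = node(T, W).
Bind T := R; substituting into the remaining equation gives: node(4, unit) = node(R, W).
Decompose node/2: 4 = R,  unit = W.
Bind R := 4; no other remaining equation mentions R. Substituting into the earlier binding gives T := 4.
Bind W := unit. Substituting into the earlier binding gives N := unit.
Applying the MGU to either side gives q(node(unit, 4), node(4, unit)).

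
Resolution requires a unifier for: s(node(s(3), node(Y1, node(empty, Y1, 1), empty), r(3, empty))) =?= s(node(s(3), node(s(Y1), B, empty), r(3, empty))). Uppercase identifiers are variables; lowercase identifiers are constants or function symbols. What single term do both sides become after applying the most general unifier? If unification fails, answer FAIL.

FAIL

Decompose s/1: node(s(3), node(Y1, node(empty, Y1, 1), empty), r(3, empty)) =?= node(s(3), node(s(Y1), B, empty), r(3, empty)).
Decompose node/3: s(3) =?= s(3),  node(Y1, node(empty, Y1, 1), empty) =?= node(s(Y1), B, empty),  r(3, empty) =?= r(3, empty).
Delete trivial equation s(3) =?= s(3).
Decompose node/3: Y1 =?= s(Y1),  node(empty, Y1, 1) =?= B,  empty =?= empty.
Occurs check fails: Y1 occurs in s(Y1); the equation Y1 =?= s(Y1) has no finite solution.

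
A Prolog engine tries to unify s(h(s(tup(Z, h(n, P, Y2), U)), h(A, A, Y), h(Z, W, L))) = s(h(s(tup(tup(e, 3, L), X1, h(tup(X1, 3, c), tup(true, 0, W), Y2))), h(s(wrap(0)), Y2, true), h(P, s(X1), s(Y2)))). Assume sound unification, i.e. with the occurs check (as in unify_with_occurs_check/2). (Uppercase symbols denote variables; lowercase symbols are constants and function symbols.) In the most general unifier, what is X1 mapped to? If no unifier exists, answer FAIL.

Decompose s/1: h(s(tup(Z, h(n, P, Y2), U)), h(A, A, Y), h(Z, W, L)) = h(s(tup(tup(e, 3, L), X1, h(tup(X1, 3, c), tup(true, 0, W), Y2))), h(s(wrap(0)), Y2, true), h(P, s(X1), s(Y2))).
Decompose h/3: s(tup(Z, h(n, P, Y2), U)) = s(tup(tup(e, 3, L), X1, h(tup(X1, 3, c), tup(true, 0, W), Y2))),  h(A, A, Y) = h(s(wrap(0)), Y2, true),  h(Z, W, L) = h(P, s(X1), s(Y2)).
Decompose s/1: tup(Z, h(n, P, Y2), U) = tup(tup(e, 3, L), X1, h(tup(X1, 3, c), tup(true, 0, W), Y2)).
Decompose tup/3: Z = tup(e, 3, L),  h(n, P, Y2) = X1,  U = h(tup(X1, 3, c), tup(true, 0, W), Y2).
Bind Z := tup(e, 3, L); substituting into the one remaining equation that mentions Z gives: h(tup(e, 3, L), W, L) = h(P, s(X1), s(Y2)).
Bind X1 := h(n, P, Y2); substituting into the 2 remaining equations that mention X1 gives: U = h(tup(h(n, P, Y2), 3, c), tup(true, 0, W), Y2),  h(tup(e, 3, L), W, L) = h(P, s(h(n, P, Y2)), s(Y2)).
Bind U := h(tup(h(n, P, Y2), 3, c), tup(true, 0, W), Y2); no other remaining equation mentions U.
Decompose h/3: A = s(wrap(0)),  A = Y2,  Y = true.
Bind A := s(wrap(0)); substituting into the one remaining equation that mentions A gives: s(wrap(0)) = Y2.
Bind Y2 := s(wrap(0)); substituting into the one remaining equation that mentions Y2 gives: h(tup(e, 3, L), W, L) = h(P, s(h(n, P, s(wrap(0)))), s(s(wrap(0)))). Substituting into the earlier bindings gives X1 := h(n, P, s(wrap(0))), U := h(tup(h(n, P, s(wrap(0))), 3, c), tup(true, 0, W), s(wrap(0))).
Bind Y := true; no other remaining equation mentions Y.
Decompose h/3: tup(e, 3, L) = P,  W = s(h(n, P, s(wrap(0)))),  L = s(s(wrap(0))).
Bind P := tup(e, 3, L); substituting into the one remaining equation that mentions P gives: W = s(h(n, tup(e, 3, L), s(wrap(0)))). Substituting into the earlier bindings gives X1 := h(n, tup(e, 3, L), s(wrap(0))), U := h(tup(h(n, tup(e, 3, L), s(wrap(0))), 3, c), tup(true, 0, W), s(wrap(0))).
Bind W := s(h(n, tup(e, 3, L), s(wrap(0)))); no other remaining equation mentions W. Substituting into the earlier binding gives U := h(tup(h(n, tup(e, 3, L), s(wrap(0))), 3, c), tup(true, 0, s(h(n, tup(e, 3, L), s(wrap(0))))), s(wrap(0))).
Bind L := s(s(wrap(0))). Substituting into the earlier bindings gives Z := tup(e, 3, s(s(wrap(0)))), X1 := h(n, tup(e, 3, s(s(wrap(0)))), s(wrap(0))), U := h(tup(h(n, tup(e, 3, s(s(wrap(0)))), s(wrap(0))), 3, c), tup(true, 0, s(h(n, tup(e, 3, s(s(wrap(0)))), s(wrap(0))))), s(wrap(0))), P := tup(e, 3, s(s(wrap(0)))), W := s(h(n, tup(e, 3, s(s(wrap(0)))), s(wrap(0)))).
MGU = { Z -> tup(e, 3, s(s(wrap(0)))), X1 -> h(n, tup(e, 3, s(s(wrap(0)))), s(wrap(0))), U -> h(tup(h(n, tup(e, 3, s(s(wrap(0)))), s(wrap(0))), 3, c), tup(true, 0, s(h(n, tup(e, 3, s(s(wrap(0)))), s(wrap(0))))), s(wrap(0))), A -> s(wrap(0)), Y2 -> s(wrap(0)), Y -> true, P -> tup(e, 3, s(s(wrap(0)))), W -> s(h(n, tup(e, 3, s(s(wrap(0)))), s(wrap(0)))), L -> s(s(wrap(0))) }, so X1 -> h(n, tup(e, 3, s(s(wrap(0)))), s(wrap(0))).

h(n, tup(e, 3, s(s(wrap(0)))), s(wrap(0)))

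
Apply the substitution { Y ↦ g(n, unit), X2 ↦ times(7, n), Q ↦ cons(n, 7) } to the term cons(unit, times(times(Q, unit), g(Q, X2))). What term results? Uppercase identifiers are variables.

Replace each occurrence of X2 with times(7, n).
Replace each occurrence of Q with cons(n, 7).
Result: cons(unit, times(times(cons(n, 7), unit), g(cons(n, 7), times(7, n)))).

cons(unit, times(times(cons(n, 7), unit), g(cons(n, 7), times(7, n))))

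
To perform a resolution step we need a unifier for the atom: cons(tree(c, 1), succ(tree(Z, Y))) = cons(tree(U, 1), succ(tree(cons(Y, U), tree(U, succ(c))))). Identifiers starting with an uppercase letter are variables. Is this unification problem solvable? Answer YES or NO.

Decompose cons/2: tree(c, 1) = tree(U, 1),  succ(tree(Z, Y)) = succ(tree(cons(Y, U), tree(U, succ(c)))).
Decompose tree/2: c = U,  1 = 1.
Bind U := c; substituting into the one remaining equation that mentions U gives: succ(tree(Z, Y)) = succ(tree(cons(Y, c), tree(c, succ(c)))).
Delete trivial equation 1 = 1.
Decompose succ/1: tree(Z, Y) = tree(cons(Y, c), tree(c, succ(c))).
Decompose tree/2: Z = cons(Y, c),  Y = tree(c, succ(c)).
Bind Z := cons(Y, c); no other remaining equation mentions Z.
Bind Y := tree(c, succ(c)). Substituting into the earlier binding gives Z := cons(tree(c, succ(c)), c).
No equations remain and no clash or occurs-check failure arose, so a unifier exists.

YES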